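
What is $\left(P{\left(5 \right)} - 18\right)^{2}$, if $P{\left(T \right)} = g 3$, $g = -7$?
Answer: $1521$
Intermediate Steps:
$P{\left(T \right)} = -21$ ($P{\left(T \right)} = \left(-7\right) 3 = -21$)
$\left(P{\left(5 \right)} - 18\right)^{2} = \left(-21 - 18\right)^{2} = \left(-39\right)^{2} = 1521$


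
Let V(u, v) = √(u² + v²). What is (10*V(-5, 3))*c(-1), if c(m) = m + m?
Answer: -20*√34 ≈ -116.62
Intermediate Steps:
c(m) = 2*m
(10*V(-5, 3))*c(-1) = (10*√((-5)² + 3²))*(2*(-1)) = (10*√(25 + 9))*(-2) = (10*√34)*(-2) = -20*√34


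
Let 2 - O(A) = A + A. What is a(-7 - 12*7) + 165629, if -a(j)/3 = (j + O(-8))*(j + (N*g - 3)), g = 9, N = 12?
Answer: 168695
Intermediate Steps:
O(A) = 2 - 2*A (O(A) = 2 - (A + A) = 2 - 2*A)
a(j) = -3*(18 + j)*(105 + j) (a(j) = -3*(j + (2 - 2*(-8)))*(j + (12*9 - 3)) = -3*(j + (2 + 16))*(j + (108 - 3)) = -3*(j + 18)*(j + 105) = -3*(18 + j)*(105 + j))
a(-7 - 12*7) + 165629 = (-5670 - 369*(-7 - 12*7) - 3*(-7 - 12*7)²) + 165629 = (-5670 - 369*(-7 - 84) - 3*(-7 - 84)²) + 165629 = (-5670 - 369*(-91) - 3*(-91)²) + 165629 = (-5670 + 33579 - 3*8281) + 165629 = (-5670 + 33579 - 24843) + 165629 = 3066 + 165629 = 168695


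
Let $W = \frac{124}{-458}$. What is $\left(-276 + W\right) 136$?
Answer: $- \frac{8604176}{229} \approx -37573.0$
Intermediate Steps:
$W = - \frac{62}{229}$ ($W = 124 \left(- \frac{1}{458}\right) = - \frac{62}{229} \approx -0.27074$)
$\left(-276 + W\right) 136 = \left(-276 - \frac{62}{229}\right) 136 = \left(- \frac{63266}{229}\right) 136 = - \frac{8604176}{229}$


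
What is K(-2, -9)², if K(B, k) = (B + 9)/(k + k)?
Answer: 49/324 ≈ 0.15123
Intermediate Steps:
K(B, k) = (9 + B)/(2*k) (K(B, k) = (9 + B)/((2*k)) = (9 + B)*(1/(2*k)) = (9 + B)/(2*k))
K(-2, -9)² = ((½)*(9 - 2)/(-9))² = ((½)*(-⅑)*7)² = (-7/18)² = 49/324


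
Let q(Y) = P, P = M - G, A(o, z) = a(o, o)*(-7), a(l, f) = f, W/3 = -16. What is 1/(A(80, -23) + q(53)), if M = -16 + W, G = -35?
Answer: -1/589 ≈ -0.0016978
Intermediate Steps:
W = -48 (W = 3*(-16) = -48)
M = -64 (M = -16 - 48 = -64)
A(o, z) = -7*o (A(o, z) = o*(-7) = -7*o)
P = -29 (P = -64 - 1*(-35) = -64 + 35 = -29)
q(Y) = -29
1/(A(80, -23) + q(53)) = 1/(-7*80 - 29) = 1/(-560 - 29) = 1/(-589) = -1/589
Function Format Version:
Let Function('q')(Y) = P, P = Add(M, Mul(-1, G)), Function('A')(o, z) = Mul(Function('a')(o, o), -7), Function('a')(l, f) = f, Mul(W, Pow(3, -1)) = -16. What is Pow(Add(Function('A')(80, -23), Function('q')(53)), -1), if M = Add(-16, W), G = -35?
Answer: Rational(-1, 589) ≈ -0.0016978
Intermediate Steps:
W = -48 (W = Mul(3, -16) = -48)
M = -64 (M = Add(-16, -48) = -64)
Function('A')(o, z) = Mul(-7, o) (Function('A')(o, z) = Mul(o, -7) = Mul(-7, o))
P = -29 (P = Add(-64, Mul(-1, -35)) = Add(-64, 35) = -29)
Function('q')(Y) = -29
Pow(Add(Function('A')(80, -23), Function('q')(53)), -1) = Pow(Add(Mul(-7, 80), -29), -1) = Pow(Add(-560, -29), -1) = Pow(-589, -1) = Rational(-1, 589)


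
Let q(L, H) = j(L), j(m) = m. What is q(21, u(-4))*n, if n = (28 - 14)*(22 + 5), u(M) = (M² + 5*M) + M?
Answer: 7938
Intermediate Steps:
u(M) = M² + 6*M
q(L, H) = L
n = 378 (n = 14*27 = 378)
q(21, u(-4))*n = 21*378 = 7938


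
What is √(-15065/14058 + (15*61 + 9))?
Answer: √20266211174/4686 ≈ 30.380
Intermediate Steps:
√(-15065/14058 + (15*61 + 9)) = √(-15065*1/14058 + (915 + 9)) = √(-15065/14058 + 924) = √(12974527/14058) = √20266211174/4686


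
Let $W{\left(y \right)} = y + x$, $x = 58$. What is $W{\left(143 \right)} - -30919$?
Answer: $31120$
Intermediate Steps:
$W{\left(y \right)} = 58 + y$ ($W{\left(y \right)} = y + 58 = 58 + y$)
$W{\left(143 \right)} - -30919 = \left(58 + 143\right) - -30919 = 201 + 30919 = 31120$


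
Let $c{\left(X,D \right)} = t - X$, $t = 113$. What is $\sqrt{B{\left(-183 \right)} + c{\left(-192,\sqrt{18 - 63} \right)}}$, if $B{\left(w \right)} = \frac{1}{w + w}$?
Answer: $\frac{\sqrt{40856214}}{366} \approx 17.464$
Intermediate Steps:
$c{\left(X,D \right)} = 113 - X$
$B{\left(w \right)} = \frac{1}{2 w}$
$\sqrt{B{\left(-183 \right)} + c{\left(-192,\sqrt{18 - 63} \right)}} = \sqrt{\frac{1}{2 \left(-183\right)} + \left(113 - -192\right)} = \sqrt{\frac{1}{2} \left(- \frac{1}{183}\right) + \left(113 + 192\right)} = \sqrt{- \frac{1}{366} + 305} = \sqrt{\frac{111629}{366}} = \frac{\sqrt{40856214}}{366}$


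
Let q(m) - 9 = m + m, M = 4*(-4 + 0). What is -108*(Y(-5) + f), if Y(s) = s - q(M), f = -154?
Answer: 14688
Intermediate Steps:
M = -16 (M = 4*(-4) = -16)
q(m) = 9 + 2*m (q(m) = 9 + (m + m) = 9 + 2*m)
Y(s) = 23 + s (Y(s) = s - (9 + 2*(-16)) = s - (9 - 32) = s - 1*(-23) = s + 23 = 23 + s)
-108*(Y(-5) + f) = -108*((23 - 5) - 154) = -108*(18 - 154) = -108*(-136) = 14688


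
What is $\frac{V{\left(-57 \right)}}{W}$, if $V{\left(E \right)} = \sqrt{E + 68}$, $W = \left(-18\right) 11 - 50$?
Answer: $- \frac{\sqrt{11}}{248} \approx -0.013373$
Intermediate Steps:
$W = -248$ ($W = -198 - 50 = -248$)
$V{\left(E \right)} = \sqrt{68 + E}$
$\frac{V{\left(-57 \right)}}{W} = \frac{\sqrt{68 - 57}}{-248} = \sqrt{11} \left(- \frac{1}{248}\right) = - \frac{\sqrt{11}}{248}$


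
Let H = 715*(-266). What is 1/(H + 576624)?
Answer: 1/386434 ≈ 2.5878e-6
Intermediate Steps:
H = -190190
1/(H + 576624) = 1/(-190190 + 576624) = 1/386434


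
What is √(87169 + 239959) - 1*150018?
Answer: -150018 + 2*√81782 ≈ -1.4945e+5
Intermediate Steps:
√(87169 + 239959) - 1*150018 = √327128 - 150018 = 2*√81782 - 150018 = -150018 + 2*√81782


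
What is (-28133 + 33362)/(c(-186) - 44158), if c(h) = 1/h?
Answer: -972594/8213389 ≈ -0.11842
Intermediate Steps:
(-28133 + 33362)/(c(-186) - 44158) = (-28133 + 33362)/(1/(-186) - 44158) = 5229/(-1/186 - 44158) = 5229/(-8213389/186) = 5229*(-186/8213389) = -972594/8213389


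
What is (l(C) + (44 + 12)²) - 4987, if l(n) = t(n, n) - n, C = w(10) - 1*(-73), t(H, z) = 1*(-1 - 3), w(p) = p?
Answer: -1938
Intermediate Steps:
t(H, z) = -4 (t(H, z) = 1*(-4) = -4)
C = 83 (C = 10 - 1*(-73) = 10 + 73 = 83)
l(n) = -4 - n
(l(C) + (44 + 12)²) - 4987 = ((-4 - 1*83) + (44 + 12)²) - 4987 = ((-4 - 83) + 56²) - 4987 = (-87 + 3136) - 4987 = 3049 - 4987 = -1938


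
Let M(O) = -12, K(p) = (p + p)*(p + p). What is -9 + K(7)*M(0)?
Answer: -2361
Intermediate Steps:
K(p) = 4*p**2 (K(p) = (2*p)*(2*p) = 4*p**2)
-9 + K(7)*M(0) = -9 + (4*7**2)*(-12) = -9 + (4*49)*(-12) = -9 + 196*(-12) = -9 - 2352 = -2361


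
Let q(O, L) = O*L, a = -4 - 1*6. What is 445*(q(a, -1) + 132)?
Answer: 63190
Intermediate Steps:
a = -10 (a = -4 - 6 = -10)
q(O, L) = L*O
445*(q(a, -1) + 132) = 445*(-1*(-10) + 132) = 445*(10 + 132) = 445*142 = 63190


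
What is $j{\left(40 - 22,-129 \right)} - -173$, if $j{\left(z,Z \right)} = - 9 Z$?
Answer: $1334$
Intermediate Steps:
$j{\left(40 - 22,-129 \right)} - -173 = \left(-9\right) \left(-129\right) - -173 = 1161 + 173 = 1334$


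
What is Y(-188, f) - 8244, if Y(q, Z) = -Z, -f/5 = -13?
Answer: -8309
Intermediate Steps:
f = 65 (f = -5*(-13) = 65)
Y(-188, f) - 8244 = -1*65 - 8244 = -65 - 8244 = -8309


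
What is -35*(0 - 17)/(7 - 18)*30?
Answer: -17850/11 ≈ -1622.7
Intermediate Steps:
-35*(0 - 17)/(7 - 18)*30 = -(-595)/(-11)*30 = -(-595)*(-1)/11*30 = -35*17/11*30 = -595/11*30 = -17850/11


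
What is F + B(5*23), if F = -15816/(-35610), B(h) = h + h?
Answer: 1367686/5935 ≈ 230.44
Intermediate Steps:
B(h) = 2*h
F = 2636/5935 (F = -15816*(-1/35610) = 2636/5935 ≈ 0.44414)
F + B(5*23) = 2636/5935 + 2*(5*23) = 2636/5935 + 2*115 = 2636/5935 + 230 = 1367686/5935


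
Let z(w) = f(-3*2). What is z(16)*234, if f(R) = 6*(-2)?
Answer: -2808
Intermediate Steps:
f(R) = -12
z(w) = -12
z(16)*234 = -12*234 = -2808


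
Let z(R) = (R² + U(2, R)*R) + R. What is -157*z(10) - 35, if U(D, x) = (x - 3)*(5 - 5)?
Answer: -17305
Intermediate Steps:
U(D, x) = 0 (U(D, x) = (-3 + x)*0 = 0)
z(R) = R + R² (z(R) = (R² + 0*R) + R = (R² + 0) + R = R² + R = R + R²)
-157*z(10) - 35 = -1570*(1 + 10) - 35 = -1570*11 - 35 = -157*110 - 35 = -17270 - 35 = -17305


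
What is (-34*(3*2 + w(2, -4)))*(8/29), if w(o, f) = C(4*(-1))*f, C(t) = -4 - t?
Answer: -1632/29 ≈ -56.276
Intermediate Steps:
w(o, f) = 0 (w(o, f) = (-4 - 4*(-1))*f = (-4 - 1*(-4))*f = (-4 + 4)*f = 0*f = 0)
(-34*(3*2 + w(2, -4)))*(8/29) = (-34*(3*2 + 0))*(8/29) = (-34*(6 + 0))*(8*(1/29)) = -34*6*(8/29) = -204*8/29 = -1632/29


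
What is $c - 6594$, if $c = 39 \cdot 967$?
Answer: $31119$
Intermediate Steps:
$c = 37713$
$c - 6594 = 37713 - 6594 = 31119$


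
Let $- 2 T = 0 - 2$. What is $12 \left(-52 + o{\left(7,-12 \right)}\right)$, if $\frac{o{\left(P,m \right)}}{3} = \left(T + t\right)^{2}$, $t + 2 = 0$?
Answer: $-588$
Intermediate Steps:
$t = -2$ ($t = -2 + 0 = -2$)
$T = 1$ ($T = - \frac{0 - 2}{2} = \left(- \frac{1}{2}\right) \left(-2\right) = 1$)
$o{\left(P,m \right)} = 3$ ($o{\left(P,m \right)} = 3 \left(1 - 2\right)^{2} = 3 \left(-1\right)^{2} = 3 \cdot 1 = 3$)
$12 \left(-52 + o{\left(7,-12 \right)}\right) = 12 \left(-52 + 3\right) = 12 \left(-49\right) = -588$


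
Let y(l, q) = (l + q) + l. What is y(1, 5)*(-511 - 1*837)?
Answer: -9436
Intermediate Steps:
y(l, q) = q + 2*l
y(1, 5)*(-511 - 1*837) = (5 + 2*1)*(-511 - 1*837) = (5 + 2)*(-511 - 837) = 7*(-1348) = -9436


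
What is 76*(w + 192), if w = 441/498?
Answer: 1216722/83 ≈ 14659.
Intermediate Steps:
w = 147/166 (w = 441*(1/498) = 147/166 ≈ 0.88554)
76*(w + 192) = 76*(147/166 + 192) = 76*(32019/166) = 1216722/83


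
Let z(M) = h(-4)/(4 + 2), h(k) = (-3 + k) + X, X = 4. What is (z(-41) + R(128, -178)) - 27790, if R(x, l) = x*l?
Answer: -101149/2 ≈ -50575.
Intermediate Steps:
h(k) = 1 + k (h(k) = (-3 + k) + 4 = 1 + k)
R(x, l) = l*x
z(M) = -½ (z(M) = (1 - 4)/(4 + 2) = -3/6 = (⅙)*(-3) = -½)
(z(-41) + R(128, -178)) - 27790 = (-½ - 178*128) - 27790 = (-½ - 22784) - 27790 = -45569/2 - 27790 = -101149/2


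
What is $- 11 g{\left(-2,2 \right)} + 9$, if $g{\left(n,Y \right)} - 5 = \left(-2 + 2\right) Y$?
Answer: $-46$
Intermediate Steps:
$g{\left(n,Y \right)} = 5$ ($g{\left(n,Y \right)} = 5 + \left(-2 + 2\right) Y = 5 + 0 Y = 5 + 0 = 5$)
$- 11 g{\left(-2,2 \right)} + 9 = \left(-11\right) 5 + 9 = -55 + 9 = -46$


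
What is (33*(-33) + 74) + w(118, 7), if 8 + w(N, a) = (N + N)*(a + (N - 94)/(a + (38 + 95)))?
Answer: 23431/35 ≈ 669.46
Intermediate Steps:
w(N, a) = -8 + 2*N*(a + (-94 + N)/(133 + a)) (w(N, a) = -8 + (N + N)*(a + (N - 94)/(a + (38 + 95))) = -8 + (2*N)*(a + (-94 + N)/(a + 133)) = -8 + (2*N)*(a + (-94 + N)/(133 + a)) = -8 + 2*N*(a + (-94 + N)/(133 + a)))
(33*(-33) + 74) + w(118, 7) = (33*(-33) + 74) + 2*(-532 + 118² - 94*118 - 4*7 + 118*7² + 133*118*7)/(133 + 7) = (-1089 + 74) + 2*(-532 + 13924 - 11092 - 28 + 118*49 + 109858)/140 = -1015 + 2*(1/140)*(-532 + 13924 - 11092 - 28 + 5782 + 109858) = -1015 + 2*(1/140)*117912 = -1015 + 58956/35 = 23431/35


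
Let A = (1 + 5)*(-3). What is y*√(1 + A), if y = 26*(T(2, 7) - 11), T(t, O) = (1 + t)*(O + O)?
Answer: 806*I*√17 ≈ 3323.2*I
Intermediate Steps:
A = -18 (A = 6*(-3) = -18)
T(t, O) = 2*O*(1 + t) (T(t, O) = (1 + t)*(2*O) = 2*O*(1 + t))
y = 806 (y = 26*(2*7*(1 + 2) - 11) = 26*(2*7*3 - 11) = 26*(42 - 11) = 26*31 = 806)
y*√(1 + A) = 806*√(1 - 18) = 806*√(-17) = 806*(I*√17) = 806*I*√17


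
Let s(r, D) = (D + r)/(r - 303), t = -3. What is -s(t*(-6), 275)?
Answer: 293/285 ≈ 1.0281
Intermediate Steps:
s(r, D) = (D + r)/(-303 + r)
-s(t*(-6), 275) = -(275 - 3*(-6))/(-303 - 3*(-6)) = -(275 + 18)/(-303 + 18) = -293/(-285) = -(-1)*293/285 = -1*(-293/285) = 293/285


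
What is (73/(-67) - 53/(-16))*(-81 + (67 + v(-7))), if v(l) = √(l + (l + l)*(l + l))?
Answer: -16681/536 + 7149*√21/1072 ≈ -0.56079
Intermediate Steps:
v(l) = √(l + 4*l²) (v(l) = √(l + (2*l)*(2*l)) = √(l + 4*l²))
(73/(-67) - 53/(-16))*(-81 + (67 + v(-7))) = (73/(-67) - 53/(-16))*(-81 + (67 + √(-7*(1 + 4*(-7))))) = (73*(-1/67) - 53*(-1/16))*(-81 + (67 + √(-7*(1 - 28)))) = (-73/67 + 53/16)*(-81 + (67 + √(-7*(-27)))) = 2383*(-81 + (67 + √189))/1072 = 2383*(-81 + (67 + 3*√21))/1072 = 2383*(-14 + 3*√21)/1072 = -16681/536 + 7149*√21/1072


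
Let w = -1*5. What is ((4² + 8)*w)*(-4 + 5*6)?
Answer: -3120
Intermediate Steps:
w = -5
((4² + 8)*w)*(-4 + 5*6) = ((4² + 8)*(-5))*(-4 + 5*6) = ((16 + 8)*(-5))*(-4 + 30) = (24*(-5))*26 = -120*26 = -3120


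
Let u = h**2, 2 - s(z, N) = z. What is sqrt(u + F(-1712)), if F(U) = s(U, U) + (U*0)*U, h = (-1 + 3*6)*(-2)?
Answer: sqrt(2870) ≈ 53.572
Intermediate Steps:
s(z, N) = 2 - z
h = -34 (h = (-1 + 18)*(-2) = 17*(-2) = -34)
u = 1156 (u = (-34)**2 = 1156)
F(U) = 2 - U (F(U) = (2 - U) + (U*0)*U = (2 - U) + 0*U = (2 - U) + 0 = 2 - U)
sqrt(u + F(-1712)) = sqrt(1156 + (2 - 1*(-1712))) = sqrt(1156 + (2 + 1712)) = sqrt(1156 + 1714) = sqrt(2870)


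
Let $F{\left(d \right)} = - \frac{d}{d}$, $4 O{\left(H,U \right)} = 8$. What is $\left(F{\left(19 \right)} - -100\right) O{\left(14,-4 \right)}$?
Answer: $198$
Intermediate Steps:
$O{\left(H,U \right)} = 2$ ($O{\left(H,U \right)} = \frac{1}{4} \cdot 8 = 2$)
$F{\left(d \right)} = -1$ ($F{\left(d \right)} = \left(-1\right) 1 = -1$)
$\left(F{\left(19 \right)} - -100\right) O{\left(14,-4 \right)} = \left(-1 - -100\right) 2 = \left(-1 + \left(-66 + 166\right)\right) 2 = \left(-1 + 100\right) 2 = 99 \cdot 2 = 198$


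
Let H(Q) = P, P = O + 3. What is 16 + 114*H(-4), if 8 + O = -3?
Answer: -896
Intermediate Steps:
O = -11 (O = -8 - 3 = -11)
P = -8 (P = -11 + 3 = -8)
H(Q) = -8
16 + 114*H(-4) = 16 + 114*(-8) = 16 - 912 = -896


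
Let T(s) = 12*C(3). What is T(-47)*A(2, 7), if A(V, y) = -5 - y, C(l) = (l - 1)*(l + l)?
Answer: -1728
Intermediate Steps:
C(l) = 2*l*(-1 + l) (C(l) = (-1 + l)*(2*l) = 2*l*(-1 + l))
T(s) = 144 (T(s) = 12*(2*3*(-1 + 3)) = 12*(2*3*2) = 12*12 = 144)
T(-47)*A(2, 7) = 144*(-5 - 1*7) = 144*(-5 - 7) = 144*(-12) = -1728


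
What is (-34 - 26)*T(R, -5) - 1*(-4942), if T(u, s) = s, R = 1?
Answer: 5242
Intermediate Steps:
(-34 - 26)*T(R, -5) - 1*(-4942) = (-34 - 26)*(-5) - 1*(-4942) = -60*(-5) + 4942 = 300 + 4942 = 5242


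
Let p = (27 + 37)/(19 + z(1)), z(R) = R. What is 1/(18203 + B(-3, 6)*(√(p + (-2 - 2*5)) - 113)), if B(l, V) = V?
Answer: 87625/1535629709 - 12*I*√55/1535629709 ≈ 5.7061e-5 - 5.7953e-8*I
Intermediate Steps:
p = 16/5 (p = (27 + 37)/(19 + 1) = 64/20 = 64*(1/20) = 16/5 ≈ 3.2000)
1/(18203 + B(-3, 6)*(√(p + (-2 - 2*5)) - 113)) = 1/(18203 + 6*(√(16/5 + (-2 - 2*5)) - 113)) = 1/(18203 + 6*(√(16/5 + (-2 - 10)) - 113)) = 1/(18203 + 6*(√(16/5 - 12) - 113)) = 1/(18203 + 6*(√(-44/5) - 113)) = 1/(18203 + 6*(2*I*√55/5 - 113)) = 1/(18203 + 6*(-113 + 2*I*√55/5)) = 1/(18203 + (-678 + 12*I*√55/5)) = 1/(17525 + 12*I*√55/5)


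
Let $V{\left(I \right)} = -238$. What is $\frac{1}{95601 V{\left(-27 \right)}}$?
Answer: $- \frac{1}{22753038} \approx -4.395 \cdot 10^{-8}$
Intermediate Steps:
$\frac{1}{95601 V{\left(-27 \right)}} = \frac{1}{95601 \left(-238\right)} = \frac{1}{95601} \left(- \frac{1}{238}\right) = - \frac{1}{22753038}$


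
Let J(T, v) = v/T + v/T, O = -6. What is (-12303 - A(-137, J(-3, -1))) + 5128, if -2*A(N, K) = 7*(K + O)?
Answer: -21581/3 ≈ -7193.7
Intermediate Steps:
J(T, v) = 2*v/T
A(N, K) = 21 - 7*K/2 (A(N, K) = -7*(K - 6)/2 = -7*(-6 + K)/2 = -(-42 + 7*K)/2 = 21 - 7*K/2)
(-12303 - A(-137, J(-3, -1))) + 5128 = (-12303 - (21 - 7*(-1)/(-3))) + 5128 = (-12303 - (21 - 7*(-1)*(-1)/3)) + 5128 = (-12303 - (21 - 7/2*⅔)) + 5128 = (-12303 - (21 - 7/3)) + 5128 = (-12303 - 1*56/3) + 5128 = (-12303 - 56/3) + 5128 = -36965/3 + 5128 = -21581/3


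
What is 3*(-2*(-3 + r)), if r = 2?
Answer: 6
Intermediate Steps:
3*(-2*(-3 + r)) = 3*(-2*(-3 + 2)) = 3*(-2*(-1)) = 3*2 = 6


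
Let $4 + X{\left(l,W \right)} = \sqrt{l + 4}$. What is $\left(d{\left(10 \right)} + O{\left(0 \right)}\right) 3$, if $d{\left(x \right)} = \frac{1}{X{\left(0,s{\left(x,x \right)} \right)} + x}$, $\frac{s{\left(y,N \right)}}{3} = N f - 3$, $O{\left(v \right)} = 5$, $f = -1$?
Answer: $\frac{123}{8} \approx 15.375$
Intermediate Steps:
$s{\left(y,N \right)} = -9 - 3 N$ ($s{\left(y,N \right)} = 3 \left(N \left(-1\right) - 3\right) = 3 \left(- N - 3\right) = 3 \left(-3 - N\right) = -9 - 3 N$)
$X{\left(l,W \right)} = -4 + \sqrt{4 + l}$ ($X{\left(l,W \right)} = -4 + \sqrt{l + 4} = -4 + \sqrt{4 + l}$)
$d{\left(x \right)} = \frac{1}{-2 + x}$ ($d{\left(x \right)} = \frac{1}{\left(-4 + \sqrt{4 + 0}\right) + x} = \frac{1}{\left(-4 + \sqrt{4}\right) + x} = \frac{1}{\left(-4 + 2\right) + x} = \frac{1}{-2 + x}$)
$\left(d{\left(10 \right)} + O{\left(0 \right)}\right) 3 = \left(\frac{1}{-2 + 10} + 5\right) 3 = \left(\frac{1}{8} + 5\right) 3 = \frac{41}{8} \cdot 3 = \frac{123}{8}$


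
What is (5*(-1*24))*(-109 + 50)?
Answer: 7080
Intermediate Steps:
(5*(-1*24))*(-109 + 50) = (5*(-24))*(-59) = -120*(-59) = 7080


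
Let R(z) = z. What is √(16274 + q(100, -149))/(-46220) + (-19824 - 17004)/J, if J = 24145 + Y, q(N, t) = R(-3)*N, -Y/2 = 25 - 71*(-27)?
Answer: -36828/20261 - 7*√326/46220 ≈ -1.8204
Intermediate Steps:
Y = -3884 (Y = -2*(25 - 71*(-27)) = -2*(25 + 1917) = -2*1942 = -3884)
q(N, t) = -3*N
J = 20261 (J = 24145 - 3884 = 20261)
√(16274 + q(100, -149))/(-46220) + (-19824 - 17004)/J = √(16274 - 3*100)/(-46220) + (-19824 - 17004)/20261 = √(16274 - 300)*(-1/46220) - 36828*1/20261 = √15974*(-1/46220) - 36828/20261 = (7*√326)*(-1/46220) - 36828/20261 = -7*√326/46220 - 36828/20261 = -36828/20261 - 7*√326/46220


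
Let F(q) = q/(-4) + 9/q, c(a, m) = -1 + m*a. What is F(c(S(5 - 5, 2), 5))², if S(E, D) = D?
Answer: 25/16 ≈ 1.5625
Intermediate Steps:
c(a, m) = -1 + a*m
F(q) = 9/q - q/4 (F(q) = q*(-¼) + 9/q = -q/4 + 9/q = 9/q - q/4)
F(c(S(5 - 5, 2), 5))² = (9/(-1 + 2*5) - (-1 + 2*5)/4)² = (9/(-1 + 10) - (-1 + 10)/4)² = (9/9 - ¼*9)² = (9*(⅑) - 9/4)² = (1 - 9/4)² = (-5/4)² = 25/16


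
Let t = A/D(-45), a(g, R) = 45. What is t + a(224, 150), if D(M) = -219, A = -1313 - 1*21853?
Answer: 11007/73 ≈ 150.78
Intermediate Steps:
A = -23166 (A = -1313 - 21853 = -23166)
t = 7722/73 (t = -23166/(-219) = -23166*(-1/219) = 7722/73 ≈ 105.78)
t + a(224, 150) = 7722/73 + 45 = 11007/73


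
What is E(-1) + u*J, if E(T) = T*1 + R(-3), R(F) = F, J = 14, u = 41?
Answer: 570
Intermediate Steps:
E(T) = -3 + T (E(T) = T*1 - 3 = T - 3 = -3 + T)
E(-1) + u*J = (-3 - 1) + 41*14 = -4 + 574 = 570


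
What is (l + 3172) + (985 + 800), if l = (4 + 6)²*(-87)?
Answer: -3743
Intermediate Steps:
l = -8700 (l = 10²*(-87) = 100*(-87) = -8700)
(l + 3172) + (985 + 800) = (-8700 + 3172) + (985 + 800) = -5528 + 1785 = -3743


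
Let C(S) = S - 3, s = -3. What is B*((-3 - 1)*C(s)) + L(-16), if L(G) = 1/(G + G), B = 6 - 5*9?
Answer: -29953/32 ≈ -936.03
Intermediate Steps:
C(S) = -3 + S
B = -39 (B = 6 - 45 = -39)
L(G) = 1/(2*G)
B*((-3 - 1)*C(s)) + L(-16) = -39*(-3 - 1)*(-3 - 3) + (½)/(-16) = -(-156)*(-6) + (½)*(-1/16) = -39*24 - 1/32 = -936 - 1/32 = -29953/32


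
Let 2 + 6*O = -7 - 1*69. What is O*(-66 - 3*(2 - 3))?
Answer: 819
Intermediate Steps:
O = -13 (O = -1/3 + (-7 - 1*69)/6 = -1/3 + (-7 - 69)/6 = -1/3 + (1/6)*(-76) = -1/3 - 38/3 = -13)
O*(-66 - 3*(2 - 3)) = -13*(-66 - 3*(2 - 3)) = -13*(-66 - 3*(-1)) = -13*(-66 + 3) = -13*(-63) = 819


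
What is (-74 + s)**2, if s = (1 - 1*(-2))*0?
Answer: 5476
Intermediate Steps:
s = 0 (s = (1 + 2)*0 = 3*0 = 0)
(-74 + s)**2 = (-74 + 0)**2 = (-74)**2 = 5476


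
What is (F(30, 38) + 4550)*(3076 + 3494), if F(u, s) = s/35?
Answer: 209304432/7 ≈ 2.9901e+7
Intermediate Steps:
F(u, s) = s/35 (F(u, s) = s*(1/35) = s/35)
(F(30, 38) + 4550)*(3076 + 3494) = ((1/35)*38 + 4550)*(3076 + 3494) = (38/35 + 4550)*6570 = (159288/35)*6570 = 209304432/7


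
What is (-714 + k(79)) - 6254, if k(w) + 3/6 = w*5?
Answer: -13147/2 ≈ -6573.5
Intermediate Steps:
k(w) = -½ + 5*w (k(w) = -½ + w*5 = -½ + 5*w)
(-714 + k(79)) - 6254 = (-714 + (-½ + 5*79)) - 6254 = (-714 + (-½ + 395)) - 6254 = (-714 + 789/2) - 6254 = -639/2 - 6254 = -13147/2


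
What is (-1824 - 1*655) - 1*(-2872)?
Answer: 393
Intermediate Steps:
(-1824 - 1*655) - 1*(-2872) = (-1824 - 655) + 2872 = -2479 + 2872 = 393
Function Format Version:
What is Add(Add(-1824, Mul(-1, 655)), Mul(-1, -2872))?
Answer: 393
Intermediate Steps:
Add(Add(-1824, Mul(-1, 655)), Mul(-1, -2872)) = Add(Add(-1824, -655), 2872) = Add(-2479, 2872) = 393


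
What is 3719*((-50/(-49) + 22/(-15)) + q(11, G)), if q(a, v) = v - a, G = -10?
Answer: -58622597/735 ≈ -79759.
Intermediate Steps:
3719*((-50/(-49) + 22/(-15)) + q(11, G)) = 3719*((-50/(-49) + 22/(-15)) + (-10 - 1*11)) = 3719*((-50*(-1/49) + 22*(-1/15)) + (-10 - 11)) = 3719*((50/49 - 22/15) - 21) = 3719*(-328/735 - 21) = 3719*(-15763/735) = -58622597/735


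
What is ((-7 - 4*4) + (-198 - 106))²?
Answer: 106929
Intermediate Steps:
((-7 - 4*4) + (-198 - 106))² = ((-7 - 16) - 304)² = (-23 - 304)² = (-327)² = 106929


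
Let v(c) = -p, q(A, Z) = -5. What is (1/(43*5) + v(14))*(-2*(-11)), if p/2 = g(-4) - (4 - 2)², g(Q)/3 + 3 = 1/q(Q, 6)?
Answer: 128678/215 ≈ 598.50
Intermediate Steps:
g(Q) = -48/5 (g(Q) = -9 + 3/(-5) = -9 + 3*(-⅕) = -9 - ⅗ = -48/5)
p = -136/5 (p = 2*(-48/5 - (4 - 2)²) = 2*(-48/5 - 1*2²) = 2*(-48/5 - 1*4) = 2*(-48/5 - 4) = 2*(-68/5) = -136/5 ≈ -27.200)
v(c) = 136/5 (v(c) = -1*(-136/5) = 136/5)
(1/(43*5) + v(14))*(-2*(-11)) = (1/(43*5) + 136/5)*(-2*(-11)) = (1/215 + 136/5)*22 = (5849/215)*22 = 128678/215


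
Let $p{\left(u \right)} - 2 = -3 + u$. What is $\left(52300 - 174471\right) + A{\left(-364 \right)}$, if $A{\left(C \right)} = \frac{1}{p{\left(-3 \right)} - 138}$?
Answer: $- \frac{17348283}{142} \approx -1.2217 \cdot 10^{5}$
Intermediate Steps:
$p{\left(u \right)} = -1 + u$ ($p{\left(u \right)} = 2 + \left(-3 + u\right) = -1 + u$)
$A{\left(C \right)} = - \frac{1}{142}$ ($A{\left(C \right)} = \frac{1}{\left(-1 - 3\right) - 138} = \frac{1}{-4 - 138} = \frac{1}{-142} = - \frac{1}{142}$)
$\left(52300 - 174471\right) + A{\left(-364 \right)} = \left(52300 - 174471\right) - \frac{1}{142} = -122171 - \frac{1}{142} = - \frac{17348283}{142}$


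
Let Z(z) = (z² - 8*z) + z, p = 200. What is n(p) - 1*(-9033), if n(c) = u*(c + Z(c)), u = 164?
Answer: 6372233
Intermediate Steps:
Z(z) = z² - 7*z
n(c) = 164*c + 164*c*(-7 + c) (n(c) = 164*(c + c*(-7 + c)) = 164*c + 164*c*(-7 + c))
n(p) - 1*(-9033) = 164*200*(-6 + 200) - 1*(-9033) = 164*200*194 + 9033 = 6363200 + 9033 = 6372233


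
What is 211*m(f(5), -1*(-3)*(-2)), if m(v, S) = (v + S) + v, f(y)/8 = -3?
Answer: -11394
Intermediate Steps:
f(y) = -24 (f(y) = 8*(-3) = -24)
m(v, S) = S + 2*v (m(v, S) = (S + v) + v = S + 2*v)
211*m(f(5), -1*(-3)*(-2)) = 211*(-1*(-3)*(-2) + 2*(-24)) = 211*(3*(-2) - 48) = 211*(-6 - 48) = 211*(-54) = -11394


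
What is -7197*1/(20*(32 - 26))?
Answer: -2399/40 ≈ -59.975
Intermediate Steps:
-7197*1/(20*(32 - 26)) = -7197/(6*20) = -7197/120 = -7197*1/120 = -2399/40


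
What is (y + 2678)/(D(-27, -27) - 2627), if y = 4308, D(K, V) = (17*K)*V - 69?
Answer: 6986/9697 ≈ 0.72043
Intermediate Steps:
D(K, V) = -69 + 17*K*V (D(K, V) = 17*K*V - 69 = -69 + 17*K*V)
(y + 2678)/(D(-27, -27) - 2627) = (4308 + 2678)/((-69 + 17*(-27)*(-27)) - 2627) = 6986/((-69 + 12393) - 2627) = 6986/(12324 - 2627) = 6986/9697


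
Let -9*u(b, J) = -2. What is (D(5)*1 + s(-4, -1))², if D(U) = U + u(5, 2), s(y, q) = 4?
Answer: 6889/81 ≈ 85.049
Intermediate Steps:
u(b, J) = 2/9 (u(b, J) = -⅑*(-2) = 2/9)
D(U) = 2/9 + U (D(U) = U + 2/9 = 2/9 + U)
(D(5)*1 + s(-4, -1))² = ((2/9 + 5)*1 + 4)² = ((47/9)*1 + 4)² = (47/9 + 4)² = (83/9)² = 6889/81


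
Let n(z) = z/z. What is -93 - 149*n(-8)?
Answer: -242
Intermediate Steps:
n(z) = 1
-93 - 149*n(-8) = -93 - 149*1 = -93 - 149 = -242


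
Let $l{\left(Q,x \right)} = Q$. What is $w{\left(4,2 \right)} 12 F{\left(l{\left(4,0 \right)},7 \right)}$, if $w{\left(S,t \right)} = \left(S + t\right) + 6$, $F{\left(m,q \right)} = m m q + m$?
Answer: $16704$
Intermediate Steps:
$F{\left(m,q \right)} = m + q m^{2}$ ($F{\left(m,q \right)} = m^{2} q + m = q m^{2} + m = m + q m^{2}$)
$w{\left(S,t \right)} = 6 + S + t$
$w{\left(4,2 \right)} 12 F{\left(l{\left(4,0 \right)},7 \right)} = \left(6 + 4 + 2\right) 12 \cdot 4 \left(1 + 4 \cdot 7\right) = 12 \cdot 12 \cdot 4 \left(1 + 28\right) = 144 \cdot 4 \cdot 29 = 144 \cdot 116 = 16704$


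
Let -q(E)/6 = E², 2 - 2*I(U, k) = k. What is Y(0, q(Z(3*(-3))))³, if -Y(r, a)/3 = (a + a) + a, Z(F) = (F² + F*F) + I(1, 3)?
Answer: 22351487272045137387/8 ≈ 2.7939e+18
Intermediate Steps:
I(U, k) = 1 - k/2
Z(F) = -½ + 2*F² (Z(F) = (F² + F*F) + (1 - ½*3) = (F² + F²) + (1 - 3/2) = 2*F² - ½ = -½ + 2*F²)
q(E) = -6*E²
Y(r, a) = -9*a (Y(r, a) = -3*((a + a) + a) = -3*(2*a + a) = -9*a)
Y(0, q(Z(3*(-3))))³ = (-(-54)*(-½ + 2*(3*(-3))²)²)³ = (-(-54)*(-½ + 2*(-9)²)²)³ = (-(-54)*(-½ + 2*81)²)³ = (-(-54)*(-½ + 162)²)³ = (-(-54)*(323/2)²)³ = (-(-54)*104329/4)³ = (-9*(-312987/2))³ = (2816883/2)³ = 22351487272045137387/8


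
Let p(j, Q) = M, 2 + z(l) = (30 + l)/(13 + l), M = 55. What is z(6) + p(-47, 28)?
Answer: 1043/19 ≈ 54.895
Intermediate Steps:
z(l) = -2 + (30 + l)/(13 + l)
p(j, Q) = 55
z(6) + p(-47, 28) = (4 - 1*6)/(13 + 6) + 55 = (4 - 6)/19 + 55 = (1/19)*(-2) + 55 = -2/19 + 55 = 1043/19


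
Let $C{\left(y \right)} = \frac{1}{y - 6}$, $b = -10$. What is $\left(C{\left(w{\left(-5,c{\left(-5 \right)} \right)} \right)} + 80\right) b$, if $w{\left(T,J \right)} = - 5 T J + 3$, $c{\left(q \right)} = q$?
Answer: $- \frac{51195}{64} \approx -799.92$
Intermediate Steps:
$w{\left(T,J \right)} = 3 - 5 J T$ ($w{\left(T,J \right)} = - 5 J T + 3 = 3 - 5 J T$)
$C{\left(y \right)} = \frac{1}{-6 + y}$
$\left(C{\left(w{\left(-5,c{\left(-5 \right)} \right)} \right)} + 80\right) b = \left(\frac{1}{-6 + \left(3 - \left(-25\right) \left(-5\right)\right)} + 80\right) \left(-10\right) = \left(\frac{1}{-6 + \left(3 - 125\right)} + 80\right) \left(-10\right) = \left(\frac{1}{-6 - 122} + 80\right) \left(-10\right) = \left(\frac{1}{-128} + 80\right) \left(-10\right) = \left(- \frac{1}{128} + 80\right) \left(-10\right) = \frac{10239}{128} \left(-10\right) = - \frac{51195}{64}$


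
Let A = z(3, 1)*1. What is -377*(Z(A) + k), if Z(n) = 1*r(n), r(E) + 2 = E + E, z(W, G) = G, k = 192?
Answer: -72384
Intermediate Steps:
r(E) = -2 + 2*E (r(E) = -2 + (E + E) = -2 + 2*E)
A = 1 (A = 1*1 = 1)
Z(n) = -2 + 2*n (Z(n) = 1*(-2 + 2*n) = -2 + 2*n)
-377*(Z(A) + k) = -377*((-2 + 2*1) + 192) = -377*((-2 + 2) + 192) = -377*(0 + 192) = -377*192 = -72384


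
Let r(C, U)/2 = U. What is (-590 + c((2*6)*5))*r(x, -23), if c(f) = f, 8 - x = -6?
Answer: 24380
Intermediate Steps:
x = 14 (x = 8 - 1*(-6) = 8 + 6 = 14)
r(C, U) = 2*U
(-590 + c((2*6)*5))*r(x, -23) = (-590 + (2*6)*5)*(2*(-23)) = (-590 + 12*5)*(-46) = (-590 + 60)*(-46) = -530*(-46) = 24380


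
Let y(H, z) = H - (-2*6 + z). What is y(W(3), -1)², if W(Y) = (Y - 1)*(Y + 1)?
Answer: 441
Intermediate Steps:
W(Y) = (1 + Y)*(-1 + Y) (W(Y) = (-1 + Y)*(1 + Y) = (1 + Y)*(-1 + Y))
y(H, z) = 12 + H - z (y(H, z) = H - (-12 + z) = H + (12 - z) = 12 + H - z)
y(W(3), -1)² = (12 + (-1 + 3²) - 1*(-1))² = (12 + (-1 + 9) + 1)² = (12 + 8 + 1)² = 21² = 441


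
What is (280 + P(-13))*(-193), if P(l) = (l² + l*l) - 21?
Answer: -115221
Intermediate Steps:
P(l) = -21 + 2*l² (P(l) = (l² + l²) - 21 = 2*l² - 21 = -21 + 2*l²)
(280 + P(-13))*(-193) = (280 + (-21 + 2*(-13)²))*(-193) = (280 + (-21 + 2*169))*(-193) = (280 + (-21 + 338))*(-193) = (280 + 317)*(-193) = 597*(-193) = -115221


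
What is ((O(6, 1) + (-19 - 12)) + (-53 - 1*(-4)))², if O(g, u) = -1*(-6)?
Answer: 5476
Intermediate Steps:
O(g, u) = 6
((O(6, 1) + (-19 - 12)) + (-53 - 1*(-4)))² = ((6 + (-19 - 12)) + (-53 - 1*(-4)))² = ((6 - 31) + (-53 + 4))² = (-25 - 49)² = (-74)² = 5476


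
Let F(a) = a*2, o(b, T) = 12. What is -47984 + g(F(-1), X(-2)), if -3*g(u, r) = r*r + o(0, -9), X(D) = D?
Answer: -143968/3 ≈ -47989.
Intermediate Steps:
F(a) = 2*a
g(u, r) = -4 - r²/3 (g(u, r) = -(r*r + 12)/3 = -(r² + 12)/3 = -(12 + r²)/3 = -4 - r²/3)
-47984 + g(F(-1), X(-2)) = -47984 + (-4 - ⅓*(-2)²) = -47984 + (-4 - ⅓*4) = -47984 + (-4 - 4/3) = -47984 - 16/3 = -143968/3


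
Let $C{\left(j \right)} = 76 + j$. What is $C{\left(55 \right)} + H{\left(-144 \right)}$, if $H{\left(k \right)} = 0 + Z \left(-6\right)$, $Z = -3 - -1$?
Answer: $143$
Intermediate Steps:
$Z = -2$ ($Z = -3 + 1 = -2$)
$H{\left(k \right)} = 12$ ($H{\left(k \right)} = 0 - -12 = 0 + 12 = 12$)
$C{\left(55 \right)} + H{\left(-144 \right)} = \left(76 + 55\right) + 12 = 131 + 12 = 143$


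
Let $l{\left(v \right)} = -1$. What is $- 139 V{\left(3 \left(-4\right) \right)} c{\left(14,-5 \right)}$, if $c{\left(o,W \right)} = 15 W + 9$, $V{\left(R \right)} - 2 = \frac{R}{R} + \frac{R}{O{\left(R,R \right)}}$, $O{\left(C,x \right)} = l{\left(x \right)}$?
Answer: $137610$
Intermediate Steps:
$O{\left(C,x \right)} = -1$
$V{\left(R \right)} = 3 - R$ ($V{\left(R \right)} = 2 + \left(\frac{R}{R} + \frac{R}{-1}\right) = 2 + \left(1 + R \left(-1\right)\right) = 2 - \left(-1 + R\right) = 3 - R$)
$c{\left(o,W \right)} = 9 + 15 W$
$- 139 V{\left(3 \left(-4\right) \right)} c{\left(14,-5 \right)} = - 139 \left(3 - 3 \left(-4\right)\right) \left(9 + 15 \left(-5\right)\right) = - 139 \left(3 - -12\right) \left(9 - 75\right) = - 139 \left(3 + 12\right) \left(-66\right) = \left(-139\right) 15 \left(-66\right) = \left(-2085\right) \left(-66\right) = 137610$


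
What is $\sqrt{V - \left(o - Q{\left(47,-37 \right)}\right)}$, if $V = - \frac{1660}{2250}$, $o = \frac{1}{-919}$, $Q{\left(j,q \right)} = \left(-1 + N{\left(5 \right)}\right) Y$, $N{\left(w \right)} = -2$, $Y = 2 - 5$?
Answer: $\frac{\sqrt{1570245674}}{13785} \approx 2.8746$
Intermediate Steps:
$Y = -3$ ($Y = 2 - 5 = -3$)
$Q{\left(j,q \right)} = 9$ ($Q{\left(j,q \right)} = \left(-1 - 2\right) \left(-3\right) = \left(-3\right) \left(-3\right) = 9$)
$o = - \frac{1}{919} \approx -0.0010881$
$V = - \frac{166}{225}$ ($V = \left(-1660\right) \frac{1}{2250} = - \frac{166}{225} \approx -0.73778$)
$\sqrt{V - \left(o - Q{\left(47,-37 \right)}\right)} = \sqrt{- \frac{166}{225} + \left(9 - - \frac{1}{919}\right)} = \sqrt{- \frac{166}{225} + \left(9 + \frac{1}{919}\right)} = \sqrt{- \frac{166}{225} + \frac{8272}{919}} = \sqrt{\frac{1708646}{206775}} = \frac{\sqrt{1570245674}}{13785}$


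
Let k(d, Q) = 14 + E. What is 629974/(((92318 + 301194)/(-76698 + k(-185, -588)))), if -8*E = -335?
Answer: -27590026317/224864 ≈ -1.2270e+5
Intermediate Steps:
E = 335/8 (E = -⅛*(-335) = 335/8 ≈ 41.875)
k(d, Q) = 447/8 (k(d, Q) = 14 + 335/8 = 447/8)
629974/(((92318 + 301194)/(-76698 + k(-185, -588)))) = 629974/(((92318 + 301194)/(-76698 + 447/8))) = 629974/((393512/(-613137/8))) = 629974/((393512*(-8/613137))) = 629974/(-449728/87591) = 629974*(-87591/449728) = -27590026317/224864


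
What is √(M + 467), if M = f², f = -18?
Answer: √791 ≈ 28.125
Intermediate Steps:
M = 324 (M = (-18)² = 324)
√(M + 467) = √(324 + 467) = √791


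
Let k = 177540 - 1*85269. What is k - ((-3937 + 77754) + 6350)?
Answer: 12104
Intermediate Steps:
k = 92271 (k = 177540 - 85269 = 92271)
k - ((-3937 + 77754) + 6350) = 92271 - ((-3937 + 77754) + 6350) = 92271 - (73817 + 6350) = 92271 - 1*80167 = 92271 - 80167 = 12104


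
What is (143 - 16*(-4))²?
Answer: 42849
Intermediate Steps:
(143 - 16*(-4))² = (143 + 64)² = 207² = 42849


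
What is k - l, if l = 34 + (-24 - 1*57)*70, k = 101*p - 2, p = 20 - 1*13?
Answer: 6341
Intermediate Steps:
p = 7 (p = 20 - 13 = 7)
k = 705 (k = 101*7 - 2 = 707 - 2 = 705)
l = -5636 (l = 34 + (-24 - 57)*70 = 34 - 81*70 = 34 - 5670 = -5636)
k - l = 705 - 1*(-5636) = 705 + 5636 = 6341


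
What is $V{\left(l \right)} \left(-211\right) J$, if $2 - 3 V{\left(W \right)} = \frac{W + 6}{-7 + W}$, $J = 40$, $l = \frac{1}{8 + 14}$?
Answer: $- \frac{3705160}{459} \approx -8072.2$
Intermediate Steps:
$l = \frac{1}{22} \approx 0.045455$
$V{\left(W \right)} = \frac{2}{3} - \frac{6 + W}{3 \left(-7 + W\right)}$ ($V{\left(W \right)} = \frac{2}{3} - \frac{\left(W + 6\right) \frac{1}{-7 + W}}{3} = \frac{2}{3} - \frac{\left(6 + W\right) \frac{1}{-7 + W}}{3} = \frac{2}{3} - \frac{\frac{1}{-7 + W} \left(6 + W\right)}{3} = \frac{2}{3} - \frac{6 + W}{3 \left(-7 + W\right)}$)
$V{\left(l \right)} \left(-211\right) J = \frac{-20 + \frac{1}{22}}{3 \left(-7 + \frac{1}{22}\right)} \left(-211\right) 40 = \frac{1}{3} \frac{1}{- \frac{153}{22}} \left(- \frac{439}{22}\right) \left(-211\right) 40 = \frac{1}{3} \left(- \frac{22}{153}\right) \left(- \frac{439}{22}\right) \left(-211\right) 40 = \frac{439}{459} \left(-211\right) 40 = \left(- \frac{92629}{459}\right) 40 = - \frac{3705160}{459}$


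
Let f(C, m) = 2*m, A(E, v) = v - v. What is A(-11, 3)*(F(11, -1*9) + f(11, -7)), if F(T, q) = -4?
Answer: 0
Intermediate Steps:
A(E, v) = 0
A(-11, 3)*(F(11, -1*9) + f(11, -7)) = 0*(-4 + 2*(-7)) = 0*(-4 - 14) = 0*(-18) = 0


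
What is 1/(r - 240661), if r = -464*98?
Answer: -1/286133 ≈ -3.4949e-6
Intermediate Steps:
r = -45472 (r = -232*196 = -45472)
1/(r - 240661) = 1/(-45472 - 240661) = 1/(-286133) = -1/286133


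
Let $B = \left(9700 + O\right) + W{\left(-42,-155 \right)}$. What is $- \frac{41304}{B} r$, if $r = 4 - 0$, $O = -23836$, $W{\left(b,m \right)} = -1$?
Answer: $\frac{165216}{14137} \approx 11.687$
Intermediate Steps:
$B = -14137$ ($B = \left(9700 - 23836\right) - 1 = -14136 - 1 = -14137$)
$r = 4$ ($r = 4 + 0 = 4$)
$- \frac{41304}{B} r = - \frac{41304}{-14137} \cdot 4 = \left(-41304\right) \left(- \frac{1}{14137}\right) 4 = \frac{41304}{14137} \cdot 4 = \frac{165216}{14137}$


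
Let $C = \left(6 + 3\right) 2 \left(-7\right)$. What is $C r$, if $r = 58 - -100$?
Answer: $-19908$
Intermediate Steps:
$C = -126$ ($C = 9 \left(-14\right) = -126$)
$r = 158$ ($r = 58 + 100 = 158$)
$C r = \left(-126\right) 158 = -19908$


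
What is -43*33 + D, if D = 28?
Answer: -1391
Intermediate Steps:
-43*33 + D = -43*33 + 28 = -1419 + 28 = -1391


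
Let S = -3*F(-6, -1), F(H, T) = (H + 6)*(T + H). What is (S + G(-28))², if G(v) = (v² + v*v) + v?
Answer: 2371600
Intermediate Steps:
F(H, T) = (6 + H)*(H + T)
S = 0 (S = -3*((-6)² + 6*(-6) + 6*(-1) - 6*(-1)) = -3*(36 - 36 - 6 + 6) = -3*0 = 0)
G(v) = v + 2*v² (G(v) = (v² + v²) + v = 2*v² + v = v + 2*v²)
(S + G(-28))² = (0 - 28*(1 + 2*(-28)))² = (0 - 28*(1 - 56))² = (0 - 28*(-55))² = (0 + 1540)² = 1540² = 2371600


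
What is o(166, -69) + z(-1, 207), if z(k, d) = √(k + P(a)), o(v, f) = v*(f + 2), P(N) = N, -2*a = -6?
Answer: -11122 + √2 ≈ -11121.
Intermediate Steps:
a = 3 (a = -½*(-6) = 3)
o(v, f) = v*(2 + f)
z(k, d) = √(3 + k) (z(k, d) = √(k + 3) = √(3 + k))
o(166, -69) + z(-1, 207) = 166*(2 - 69) + √(3 - 1) = 166*(-67) + √2 = -11122 + √2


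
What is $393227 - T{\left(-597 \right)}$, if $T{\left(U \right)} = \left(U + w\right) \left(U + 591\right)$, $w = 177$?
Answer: $390707$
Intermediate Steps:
$T{\left(U \right)} = \left(177 + U\right) \left(591 + U\right)$ ($T{\left(U \right)} = \left(U + 177\right) \left(U + 591\right) = \left(177 + U\right) \left(591 + U\right)$)
$393227 - T{\left(-597 \right)} = 393227 - \left(104607 + \left(-597\right)^{2} + 768 \left(-597\right)\right) = 393227 - \left(104607 + 356409 - 458496\right) = 393227 - 2520 = 390707$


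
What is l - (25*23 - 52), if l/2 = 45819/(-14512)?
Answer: -3840707/7256 ≈ -529.31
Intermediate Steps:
l = -45819/7256 (l = 2*(45819/(-14512)) = 2*(45819*(-1/14512)) = 2*(-45819/14512) = -45819/7256 ≈ -6.3146)
l - (25*23 - 52) = -45819/7256 - (25*23 - 52) = -45819/7256 - (575 - 52) = -45819/7256 - 1*523 = -45819/7256 - 523 = -3840707/7256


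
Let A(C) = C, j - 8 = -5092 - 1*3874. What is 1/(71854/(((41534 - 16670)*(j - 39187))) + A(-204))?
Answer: -16176720/3300051851 ≈ -0.0049020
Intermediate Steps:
j = -8958 (j = 8 + (-5092 - 1*3874) = 8 + (-5092 - 3874) = 8 - 8966 = -8958)
1/(71854/(((41534 - 16670)*(j - 39187))) + A(-204)) = 1/(71854/(((41534 - 16670)*(-8958 - 39187))) - 204) = 1/(71854/((24864*(-48145))) - 204) = 1/(71854/(-1197077280) - 204) = 1/(71854*(-1/1197077280) - 204) = 1/(-971/16176720 - 204) = 1/(-3300051851/16176720) = -16176720/3300051851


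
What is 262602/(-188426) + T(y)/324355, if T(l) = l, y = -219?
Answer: -42608768502/30558457615 ≈ -1.3943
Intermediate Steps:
262602/(-188426) + T(y)/324355 = 262602/(-188426) - 219/324355 = 262602*(-1/188426) - 219*1/324355 = -131301/94213 - 219/324355 = -42608768502/30558457615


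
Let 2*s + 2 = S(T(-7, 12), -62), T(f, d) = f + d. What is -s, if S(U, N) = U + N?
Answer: 59/2 ≈ 29.500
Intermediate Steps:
T(f, d) = d + f
S(U, N) = N + U
s = -59/2 (s = -1 + (-62 + (12 - 7))/2 = -1 + (-62 + 5)/2 = -1 + (½)*(-57) = -1 - 57/2 = -59/2 ≈ -29.500)
-s = -1*(-59/2) = 59/2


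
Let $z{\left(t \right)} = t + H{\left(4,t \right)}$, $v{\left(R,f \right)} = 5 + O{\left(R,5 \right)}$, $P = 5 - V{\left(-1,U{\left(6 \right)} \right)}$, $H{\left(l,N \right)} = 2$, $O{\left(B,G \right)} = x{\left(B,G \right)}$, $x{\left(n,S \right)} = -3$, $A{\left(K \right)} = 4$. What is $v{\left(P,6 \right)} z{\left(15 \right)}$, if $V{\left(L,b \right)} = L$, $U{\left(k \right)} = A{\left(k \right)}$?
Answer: $34$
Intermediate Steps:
$U{\left(k \right)} = 4$
$O{\left(B,G \right)} = -3$
$P = 6$ ($P = 5 - -1 = 5 + 1 = 6$)
$v{\left(R,f \right)} = 2$ ($v{\left(R,f \right)} = 5 - 3 = 2$)
$z{\left(t \right)} = 2 + t$ ($z{\left(t \right)} = t + 2 = 2 + t$)
$v{\left(P,6 \right)} z{\left(15 \right)} = 2 \left(2 + 15\right) = 2 \cdot 17 = 34$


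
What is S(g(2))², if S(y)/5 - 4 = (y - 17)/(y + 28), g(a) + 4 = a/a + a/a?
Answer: 180625/676 ≈ 267.20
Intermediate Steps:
g(a) = -2 (g(a) = -4 + (a/a + a/a) = -4 + (1 + 1) = -4 + 2 = -2)
S(y) = 20 + 5*(-17 + y)/(28 + y) (S(y) = 20 + 5*((y - 17)/(y + 28)) = 20 + 5*((-17 + y)/(28 + y)) = 20 + 5*(-17 + y)/(28 + y))
S(g(2))² = (25*(19 - 2)/(28 - 2))² = (25*17/26)² = (25*(1/26)*17)² = (425/26)² = 180625/676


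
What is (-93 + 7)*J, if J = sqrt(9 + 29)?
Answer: -86*sqrt(38) ≈ -530.14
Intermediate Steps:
J = sqrt(38) ≈ 6.1644
(-93 + 7)*J = (-93 + 7)*sqrt(38) = -86*sqrt(38)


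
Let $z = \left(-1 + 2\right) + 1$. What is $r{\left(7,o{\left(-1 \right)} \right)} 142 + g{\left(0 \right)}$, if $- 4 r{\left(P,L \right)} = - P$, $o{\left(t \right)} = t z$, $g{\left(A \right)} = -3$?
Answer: $\frac{491}{2} \approx 245.5$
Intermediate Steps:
$z = 2$ ($z = 1 + 1 = 2$)
$o{\left(t \right)} = 2 t$ ($o{\left(t \right)} = t 2 = 2 t$)
$r{\left(P,L \right)} = \frac{P}{4}$ ($r{\left(P,L \right)} = - \frac{\left(-1\right) P}{4} = \frac{P}{4}$)
$r{\left(7,o{\left(-1 \right)} \right)} 142 + g{\left(0 \right)} = \frac{1}{4} \cdot 7 \cdot 142 - 3 = \frac{7}{4} \cdot 142 - 3 = \frac{497}{2} - 3 = \frac{491}{2}$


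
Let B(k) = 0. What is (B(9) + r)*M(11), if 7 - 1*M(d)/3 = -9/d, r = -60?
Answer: -15480/11 ≈ -1407.3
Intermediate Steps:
M(d) = 21 + 27/d (M(d) = 21 - (-27)/d = 21 + 27/d)
(B(9) + r)*M(11) = (0 - 60)*(21 + 27/11) = -60*(21 + 27*(1/11)) = -60*(21 + 27/11) = -60*258/11 = -15480/11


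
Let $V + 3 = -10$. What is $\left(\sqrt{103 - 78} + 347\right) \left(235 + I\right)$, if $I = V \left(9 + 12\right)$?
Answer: $-13376$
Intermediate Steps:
$V = -13$ ($V = -3 - 10 = -13$)
$I = -273$ ($I = - 13 \left(9 + 12\right) = \left(-13\right) 21 = -273$)
$\left(\sqrt{103 - 78} + 347\right) \left(235 + I\right) = \left(\sqrt{103 - 78} + 347\right) \left(235 - 273\right) = \left(\sqrt{25} + 347\right) \left(-38\right) = \left(5 + 347\right) \left(-38\right) = 352 \left(-38\right) = -13376$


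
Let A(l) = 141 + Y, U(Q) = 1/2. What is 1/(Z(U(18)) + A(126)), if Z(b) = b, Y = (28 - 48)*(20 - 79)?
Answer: 2/2643 ≈ 0.00075672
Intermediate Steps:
U(Q) = 1/2
Y = 1180 (Y = -20*(-59) = 1180)
A(l) = 1321 (A(l) = 141 + 1180 = 1321)
1/(Z(U(18)) + A(126)) = 1/(1/2 + 1321) = 1/(2643/2) = 2/2643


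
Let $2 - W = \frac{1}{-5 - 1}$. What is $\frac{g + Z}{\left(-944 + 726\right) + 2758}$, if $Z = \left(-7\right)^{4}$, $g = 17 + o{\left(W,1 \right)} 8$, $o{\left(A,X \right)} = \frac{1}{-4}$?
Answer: $\frac{604}{635} \approx 0.95118$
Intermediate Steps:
$W = \frac{13}{6}$ ($W = 2 - \frac{1}{-5 - 1} = 2 - \frac{1}{-6} = 2 - - \frac{1}{6} = 2 + \frac{1}{6} = \frac{13}{6} \approx 2.1667$)
$o{\left(A,X \right)} = - \frac{1}{4}$
$g = 15$ ($g = 17 - 2 = 15$)
$Z = 2401$
$\frac{g + Z}{\left(-944 + 726\right) + 2758} = \frac{15 + 2401}{\left(-944 + 726\right) + 2758} = \frac{2416}{-218 + 2758} = \frac{2416}{2540} = 2416 \cdot \frac{1}{2540} = \frac{604}{635}$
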